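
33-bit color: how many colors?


Colors = 2^bits = 2^33
= 8,589,934,592 colors


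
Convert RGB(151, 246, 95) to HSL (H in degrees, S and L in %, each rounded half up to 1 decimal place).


Normalize: R'=151/255≈0.5922, G'=246/255≈0.9647, B'=95/255≈0.3725
Max=246/255, Min=95/255, Δ=Max-Min=151/255
L = (Max+Min)/2 = (246+95)/510 = 341/510 = 0.66862… → L = 66.9%
L > 0.5 → S = Δ/(2-Max-Min) = 151/(510-246-95) = 151/169 = 0.89349… → S = 89.3%
(the 1/255 factors cancel in S and H, so raw channel differences can be used)
Max is G' → H = 60 × ((B-R)/Δ + 2) = 60 × ((95-151)/151 + 2)
  -56/151 + 2 = -0.3708… + 2 = 1.6291…
  H = 60 × 1.6291… = 97.748…° → H = 97.7°
= HSL(97.7°, 89.3%, 66.9%)


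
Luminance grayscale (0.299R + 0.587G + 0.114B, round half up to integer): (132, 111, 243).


Gray = 0.299×R + 0.587×G + 0.114×B
Gray = 0.299×132 + 0.587×111 + 0.114×243
Gray = 39.468 + 65.157 + 27.702
Gray = 132.327 → round half up → 132
Gray = 132


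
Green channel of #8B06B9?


Color: #8B06B9
R = 8B = 139
G = 06 = 6
B = B9 = 185
Green = 6


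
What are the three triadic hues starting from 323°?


Triadic: equally spaced at 120° intervals
H1 = 323°
H2 = (323 + 120) mod 360 = 83°
H3 = (323 + 240) mod 360 = 203°
Triadic = 323°, 83°, 203°


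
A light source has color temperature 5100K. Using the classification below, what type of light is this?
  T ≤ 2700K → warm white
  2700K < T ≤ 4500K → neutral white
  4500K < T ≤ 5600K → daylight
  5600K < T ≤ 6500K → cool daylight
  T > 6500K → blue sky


Temperature: 5100K
4500K < 5100K ≤ 5600K → daylight
Classification: daylight


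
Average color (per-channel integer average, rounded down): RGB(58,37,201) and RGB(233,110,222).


Midpoint: each channel = ⌊(C₁+C₂)/2⌋
R: ⌊(58+233)/2⌋ = 145
G: ⌊(37+110)/2⌋ = 73
B: ⌊(201+222)/2⌋ = 211
= RGB(145, 73, 211)


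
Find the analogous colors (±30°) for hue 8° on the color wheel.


Base hue: 8°
Left analog: (8 - 30) mod 360 = 338°
Right analog: (8 + 30) mod 360 = 38°
Analogous hues = 338° and 38°


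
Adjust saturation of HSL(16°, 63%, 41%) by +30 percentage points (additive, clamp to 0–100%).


Original S = 63%
Adjustment = +30 percentage points
New S = 63 + (30) = 93
Clamp to [0, 100] → 93
= HSL(16°, 93%, 41%)


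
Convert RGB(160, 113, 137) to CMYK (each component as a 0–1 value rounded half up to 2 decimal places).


R'=160/255≈0.6275, G'=113/255≈0.4431, B'=137/255≈0.5373
K = 1 - max(R',G',B') = 1 - 160/255 = 95/255 = 0.37254… → 0.37
(1-R'-K)/(1-K) simplifies to (max-R)/max with max = 160:
C = (160-160)/160 = 0/160 = 0 → 0.00
M = (160-113)/160 = 47/160 = 0.29375 → 0.29
Y = (160-137)/160 = 23/160 = 0.14375 → 0.14
= CMYK(0.00, 0.29, 0.14, 0.37)


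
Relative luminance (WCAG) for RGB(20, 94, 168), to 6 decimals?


Linearize each channel (sRGB transfer function): c = v/255; c_lin = c/12.92 if c ≤ 0.04045, else ((c+0.055)/1.055)^2.4
  R: 20/255 ≈ 0.078431 > 0.04045 → ((0.078431+0.055)/1.055)^2.4 ≈ 0.006995
  G: 94/255 ≈ 0.368627 > 0.04045 → ((0.368627+0.055)/1.055)^2.4 ≈ 0.111932
  B: 168/255 ≈ 0.658824 > 0.04045 → ((0.658824+0.055)/1.055)^2.4 ≈ 0.391572
R_lin = 0.006995, G_lin = 0.111932, B_lin = 0.391572
L = 0.2126×R + 0.7152×G + 0.0722×B
L = 0.2126×0.006995 + 0.7152×0.111932 + 0.0722×0.391572
L ≈ 0.109813


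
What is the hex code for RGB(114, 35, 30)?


R = 114 → 72 (hex)
G = 35 → 23 (hex)
B = 30 → 1E (hex)
Hex = #72231E


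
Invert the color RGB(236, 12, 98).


Invert: (255-R, 255-G, 255-B)
R: 255-236 = 19
G: 255-12 = 243
B: 255-98 = 157
= RGB(19, 243, 157)


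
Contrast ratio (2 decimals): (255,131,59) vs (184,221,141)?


Linearize each sRGB channel c=v/255: c/12.92 if c ≤ 0.04045 else ((c+0.055)/1.055)^2.4
L = 0.2126×R_lin + 0.7152×G_lin + 0.0722×B_lin
Color 1 (255,131,59):
  R=255: 255/255≈1.0000 > 0.04045 → ((1.0000+0.055)/1.055)^2.4 ≈ 1.00000
  G=131: 131/255≈0.5137 > 0.04045 → ((0.5137+0.055)/1.055)^2.4 ≈ 0.22697
  B=59: 59/255≈0.2314 > 0.04045 → ((0.2314+0.055)/1.055)^2.4 ≈ 0.04374
  L1 = 0.2126×1.00000 + 0.7152×0.22697 + 0.0722×0.04374 ≈ 0.37808
Color 2 (184,221,141):
  R=184: 184/255≈0.7216 > 0.04045 → ((0.7216+0.055)/1.055)^2.4 ≈ 0.47932
  G=221: 221/255≈0.8667 > 0.04045 → ((0.8667+0.055)/1.055)^2.4 ≈ 0.72306
  B=141: 141/255≈0.5529 > 0.04045 → ((0.5529+0.055)/1.055)^2.4 ≈ 0.26636
  L2 = 0.2126×0.47932 + 0.7152×0.72306 + 0.0722×0.26636 ≈ 0.63826
Lighter = 0.63826, Darker = 0.37808
Ratio = (L_lighter + 0.05) / (L_darker + 0.05)
Ratio = (0.63826 + 0.05) / (0.37808 + 0.05) = 0.68826 / 0.42808 ≈ 1.6078
Ratio ≈ 1.61:1


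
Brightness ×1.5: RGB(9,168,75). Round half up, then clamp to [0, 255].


Multiply each channel by 1.5, round half up, clamp to [0, 255]
R: 9×1.5 = 13.5 → round → 14
G: 168×1.5 = 252
B: 75×1.5 = 112.5 → round → 113
= RGB(14, 252, 113)


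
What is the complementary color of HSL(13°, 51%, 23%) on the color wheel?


Complement = opposite side of color wheel = hue + 180°
H' = (13 + 180) mod 360 = 193°
S and L unchanged.
= HSL(193°, 51%, 23%)


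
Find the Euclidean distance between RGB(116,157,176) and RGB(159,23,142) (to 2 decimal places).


d = √[(R₁-R₂)² + (G₁-G₂)² + (B₁-B₂)²]
d = √[(116-159)² + (157-23)² + (176-142)²]
d = √[1849 + 17956 + 1156]
d = √20961
d ≈ 144.78


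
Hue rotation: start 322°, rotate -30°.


New hue = (H + rotation) mod 360
New hue = (322 -30) mod 360
= 292 mod 360
= 292°


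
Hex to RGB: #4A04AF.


4A → 74 (R)
04 → 4 (G)
AF → 175 (B)
= RGB(74, 4, 175)


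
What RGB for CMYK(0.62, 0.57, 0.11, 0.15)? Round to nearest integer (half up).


R = 255 × (1-C) × (1-K) = 255 × 0.38 × 0.85 = 82.365 → 82
G = 255 × (1-M) × (1-K) = 255 × 0.43 × 0.85 = 93.2025 → 93
B = 255 × (1-Y) × (1-K) = 255 × 0.89 × 0.85 = 192.9075 → 193
= RGB(82, 93, 193)


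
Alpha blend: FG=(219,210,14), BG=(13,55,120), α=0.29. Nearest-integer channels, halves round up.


C = α×F + (1-α)×B, with 1-α = 0.71
R: 0.29×219 + 0.71×13 = 63.51 + 9.23 = 72.74 → 73
G: 0.29×210 + 0.71×55 = 60.90 + 39.05 = 99.95 → 100
B: 0.29×14 + 0.71×120 = 4.06 + 85.20 = 89.26 → 89
= RGB(73, 100, 89)


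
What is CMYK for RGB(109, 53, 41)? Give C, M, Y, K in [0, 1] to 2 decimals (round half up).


R'=109/255≈0.4275, G'=53/255≈0.2078, B'=41/255≈0.1608
K = 1 - max(R',G',B') = 1 - 109/255 = 146/255 = 0.57254… → 0.57
(1-R'-K)/(1-K) simplifies to (max-R)/max with max = 109:
C = (109-109)/109 = 0/109 = 0 → 0.00
M = (109-53)/109 = 56/109 = 0.51376… → 0.51
Y = (109-41)/109 = 68/109 = 0.62385… → 0.62
= CMYK(0.00, 0.51, 0.62, 0.57)


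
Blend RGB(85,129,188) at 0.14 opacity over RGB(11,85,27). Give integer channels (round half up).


C = α×F + (1-α)×B, with 1-α = 0.86
R: 0.14×85 + 0.86×11 = 11.90 + 9.46 = 21.36 → 21
G: 0.14×129 + 0.86×85 = 18.06 + 73.10 = 91.16 → 91
B: 0.14×188 + 0.86×27 = 26.32 + 23.22 = 49.54 → 50
= RGB(21, 91, 50)


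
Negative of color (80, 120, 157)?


Invert: (255-R, 255-G, 255-B)
R: 255-80 = 175
G: 255-120 = 135
B: 255-157 = 98
= RGB(175, 135, 98)


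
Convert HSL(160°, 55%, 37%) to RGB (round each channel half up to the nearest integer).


H=160°, S=0.55, L=0.37
C = (1-|2L-1|)×S = (1-|-0.26|)×0.55 = 0.407
H' = H/60 = 160/60 ≈ 2.6667; X = C×(1-|H' mod 2 - 1|) ≈ 0.2713
m = L - C/2 = 0.37 - 0.2035 = 0.1665
Sector ⌊H'⌋ = 2 → (R',G',B') = (0.0, 0.407, ≈0.2713)
RGB = ((R'+m)×255, (G'+m)×255, (B'+m)×255) = (42.4575, 146.2425, 111.6475)
Round half up → RGB(42, 146, 112)


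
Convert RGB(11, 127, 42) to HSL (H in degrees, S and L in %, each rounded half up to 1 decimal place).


Normalize: R'=11/255≈0.0431, G'=127/255≈0.4980, B'=42/255≈0.1647
Max=127/255, Min=11/255, Δ=Max-Min=116/255
L = (Max+Min)/2 = (127+11)/510 = 138/510 = 0.27058… → L = 27.1%
L ≤ 0.5 → S = Δ/(Max+Min) = 116/(127+11) = 116/138 = 0.84057… → S = 84.1%
(the 1/255 factors cancel in S and H, so raw channel differences can be used)
Max is G' → H = 60 × ((B-R)/Δ + 2) = 60 × ((42-11)/116 + 2)
  31/116 + 2 = 0.2672… + 2 = 2.2672…
  H = 60 × 2.2672… = 136.034…° → H = 136.0°
= HSL(136.0°, 84.1%, 27.1%)


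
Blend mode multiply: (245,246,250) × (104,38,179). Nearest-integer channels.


Multiply: C = A×B/255, rounded to nearest integer
R: 245×104/255 = 25480/255 ≈ 99.922 → 100
G: 246×38/255 = 9348/255 ≈ 36.659 → 37
B: 250×179/255 = 44750/255 ≈ 175.490 → 175
= RGB(100, 37, 175)


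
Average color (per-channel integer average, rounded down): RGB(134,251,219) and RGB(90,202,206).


Midpoint: each channel = ⌊(C₁+C₂)/2⌋
R: ⌊(134+90)/2⌋ = 112
G: ⌊(251+202)/2⌋ = 226
B: ⌊(219+206)/2⌋ = 212
= RGB(112, 226, 212)


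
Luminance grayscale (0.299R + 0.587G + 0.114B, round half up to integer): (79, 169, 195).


Gray = 0.299×R + 0.587×G + 0.114×B
Gray = 0.299×79 + 0.587×169 + 0.114×195
Gray = 23.621 + 99.203 + 22.230
Gray = 145.054 → round half up → 145
Gray = 145


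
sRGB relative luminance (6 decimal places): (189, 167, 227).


Linearize each channel (sRGB transfer function): c = v/255; c_lin = c/12.92 if c ≤ 0.04045, else ((c+0.055)/1.055)^2.4
  R: 189/255 ≈ 0.741176 > 0.04045 → ((0.741176+0.055)/1.055)^2.4 ≈ 0.508881
  G: 167/255 ≈ 0.654902 > 0.04045 → ((0.654902+0.055)/1.055)^2.4 ≈ 0.386429
  B: 227/255 ≈ 0.890196 > 0.04045 → ((0.890196+0.055)/1.055)^2.4 ≈ 0.768151
R_lin = 0.508881, G_lin = 0.386429, B_lin = 0.768151
L = 0.2126×R + 0.7152×G + 0.0722×B
L = 0.2126×0.508881 + 0.7152×0.386429 + 0.0722×0.768151
L ≈ 0.440023


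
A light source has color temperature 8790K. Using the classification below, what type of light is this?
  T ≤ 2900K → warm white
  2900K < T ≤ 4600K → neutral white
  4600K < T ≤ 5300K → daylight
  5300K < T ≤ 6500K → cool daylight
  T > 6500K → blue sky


Temperature: 8790K
8790K > 6500K → blue sky
Classification: blue sky


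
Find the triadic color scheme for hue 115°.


Triadic: equally spaced at 120° intervals
H1 = 115°
H2 = (115 + 120) mod 360 = 235°
H3 = (115 + 240) mod 360 = 355°
Triadic = 115°, 235°, 355°


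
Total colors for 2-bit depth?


Colors = 2^bits = 2^2
= 4 colors


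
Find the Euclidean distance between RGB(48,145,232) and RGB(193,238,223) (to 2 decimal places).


d = √[(R₁-R₂)² + (G₁-G₂)² + (B₁-B₂)²]
d = √[(48-193)² + (145-238)² + (232-223)²]
d = √[21025 + 8649 + 81]
d = √29755
d ≈ 172.50


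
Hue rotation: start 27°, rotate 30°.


New hue = (H + rotation) mod 360
New hue = (27 + 30) mod 360
= 57 mod 360
= 57°


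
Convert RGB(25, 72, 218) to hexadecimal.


R = 25 → 19 (hex)
G = 72 → 48 (hex)
B = 218 → DA (hex)
Hex = #1948DA


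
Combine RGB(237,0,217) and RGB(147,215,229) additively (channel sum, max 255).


Additive: each channel = min(255, C₁+C₂)
R: 237+147 = 384 → 255
G: 0+215 = 215 → 215
B: 217+229 = 446 → 255
= RGB(255, 215, 255)


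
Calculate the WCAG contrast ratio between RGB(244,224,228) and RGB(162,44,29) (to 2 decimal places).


Linearize each sRGB channel c=v/255: c/12.92 if c ≤ 0.04045 else ((c+0.055)/1.055)^2.4
L = 0.2126×R_lin + 0.7152×G_lin + 0.0722×B_lin
Color 1 (244,224,228):
  R=244: 244/255≈0.9569 > 0.04045 → ((0.9569+0.055)/1.055)^2.4 ≈ 0.90466
  G=224: 224/255≈0.8784 > 0.04045 → ((0.8784+0.055)/1.055)^2.4 ≈ 0.74540
  B=228: 228/255≈0.8941 > 0.04045 → ((0.8941+0.055)/1.055)^2.4 ≈ 0.77582
  L1 = 0.2126×0.90466 + 0.7152×0.74540 + 0.0722×0.77582 ≈ 0.78146
Color 2 (162,44,29):
  R=162: 162/255≈0.6353 > 0.04045 → ((0.6353+0.055)/1.055)^2.4 ≈ 0.36131
  G=44: 44/255≈0.1725 > 0.04045 → ((0.1725+0.055)/1.055)^2.4 ≈ 0.02519
  B=29: 29/255≈0.1137 > 0.04045 → ((0.1137+0.055)/1.055)^2.4 ≈ 0.01229
  L2 = 0.2126×0.36131 + 0.7152×0.02519 + 0.0722×0.01229 ≈ 0.09571
Lighter = 0.78146, Darker = 0.09571
Ratio = (L_lighter + 0.05) / (L_darker + 0.05)
Ratio = (0.78146 + 0.05) / (0.09571 + 0.05) = 0.83146 / 0.14571 ≈ 5.7061
Ratio ≈ 5.71:1


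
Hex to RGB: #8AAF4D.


8A → 138 (R)
AF → 175 (G)
4D → 77 (B)
= RGB(138, 175, 77)


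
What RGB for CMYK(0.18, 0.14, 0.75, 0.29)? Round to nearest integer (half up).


R = 255 × (1-C) × (1-K) = 255 × 0.82 × 0.71 = 148.461 → 148
G = 255 × (1-M) × (1-K) = 255 × 0.86 × 0.71 = 155.703 → 156
B = 255 × (1-Y) × (1-K) = 255 × 0.25 × 0.71 = 45.2625 → 45
= RGB(148, 156, 45)


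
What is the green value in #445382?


Color: #445382
R = 44 = 68
G = 53 = 83
B = 82 = 130
Green = 83


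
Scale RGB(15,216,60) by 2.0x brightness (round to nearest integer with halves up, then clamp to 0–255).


Multiply each channel by 2.0, round half up, clamp to [0, 255]
R: 15×2.0 = 30
G: 216×2.0 = 432 → clamp → 255
B: 60×2.0 = 120
= RGB(30, 255, 120)


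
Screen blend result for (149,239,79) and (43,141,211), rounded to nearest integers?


Screen: C = 255 - (255-A)×(255-B)/255, rounded to nearest integer
R: 255 - (255-149)×(255-43)/255 = 255 - 22472/255 ≈ 255 - 88.125 = 166.875 → 167
G: 255 - (255-239)×(255-141)/255 = 255 - 1824/255 ≈ 255 - 7.153 = 247.847 → 248
B: 255 - (255-79)×(255-211)/255 = 255 - 7744/255 ≈ 255 - 30.369 = 224.631 → 225
= RGB(167, 248, 225)


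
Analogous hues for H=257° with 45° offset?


Base hue: 257°
Left analog: (257 - 45) mod 360 = 212°
Right analog: (257 + 45) mod 360 = 302°
Analogous hues = 212° and 302°


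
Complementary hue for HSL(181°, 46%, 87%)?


Complement = opposite side of color wheel = hue + 180°
H' = (181 + 180) mod 360 = 1°
S and L unchanged.
= HSL(1°, 46%, 87%)


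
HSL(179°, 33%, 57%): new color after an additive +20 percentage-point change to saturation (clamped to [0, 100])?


Original S = 33%
Adjustment = +20 percentage points
New S = 33 + (20) = 53
Clamp to [0, 100] → 53
= HSL(179°, 53%, 57%)


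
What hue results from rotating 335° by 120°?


New hue = (H + rotation) mod 360
New hue = (335 + 120) mod 360
= 455 mod 360
= 95°


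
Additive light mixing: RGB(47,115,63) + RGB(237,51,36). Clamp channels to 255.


Additive: each channel = min(255, C₁+C₂)
R: 47+237 = 284 → 255
G: 115+51 = 166 → 166
B: 63+36 = 99 → 99
= RGB(255, 166, 99)


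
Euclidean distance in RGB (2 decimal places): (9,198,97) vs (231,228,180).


d = √[(R₁-R₂)² + (G₁-G₂)² + (B₁-B₂)²]
d = √[(9-231)² + (198-228)² + (97-180)²]
d = √[49284 + 900 + 6889]
d = √57073
d ≈ 238.90


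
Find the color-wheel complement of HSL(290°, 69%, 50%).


Complement = opposite side of color wheel = hue + 180°
H' = (290 + 180) mod 360 = 110°
S and L unchanged.
= HSL(110°, 69%, 50%)


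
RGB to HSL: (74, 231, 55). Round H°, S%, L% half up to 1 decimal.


Normalize: R'=74/255≈0.2902, G'=231/255≈0.9059, B'=55/255≈0.2157
Max=231/255, Min=55/255, Δ=Max-Min=176/255
L = (Max+Min)/2 = (231+55)/510 = 286/510 = 0.56078… → L = 56.1%
L > 0.5 → S = Δ/(2-Max-Min) = 176/(510-231-55) = 176/224 = 0.78571… → S = 78.6%
(the 1/255 factors cancel in S and H, so raw channel differences can be used)
Max is G' → H = 60 × ((B-R)/Δ + 2) = 60 × ((55-74)/176 + 2)
  -19/176 + 2 = -0.1079… + 2 = 1.8920…
  H = 60 × 1.8920… = 113.522…° → H = 113.5°
= HSL(113.5°, 78.6%, 56.1%)


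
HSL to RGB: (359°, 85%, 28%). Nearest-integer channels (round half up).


H=359°, S=0.85, L=0.28
C = (1-|2L-1|)×S = (1-|-0.44|)×0.85 = 0.476
H' = H/60 = 359/60 ≈ 5.9833; X = C×(1-|H' mod 2 - 1|) ≈ 0.0079
m = L - C/2 = 0.28 - 0.238 = 0.042
Sector ⌊H'⌋ = 5 → (R',G',B') = (0.476, 0.0, ≈0.0079)
RGB = ((R'+m)×255, (G'+m)×255, (B'+m)×255) = (132.09, 10.71, 12.733)
Round half up → RGB(132, 11, 13)


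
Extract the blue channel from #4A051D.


Color: #4A051D
R = 4A = 74
G = 05 = 5
B = 1D = 29
Blue = 29


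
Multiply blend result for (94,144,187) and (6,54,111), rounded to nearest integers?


Multiply: C = A×B/255, rounded to nearest integer
R: 94×6/255 = 564/255 ≈ 2.212 → 2
G: 144×54/255 = 7776/255 ≈ 30.494 → 30
B: 187×111/255 = 20757/255 ≈ 81.400 → 81
= RGB(2, 30, 81)


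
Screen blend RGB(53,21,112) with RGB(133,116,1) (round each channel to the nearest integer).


Screen: C = 255 - (255-A)×(255-B)/255, rounded to nearest integer
R: 255 - (255-53)×(255-133)/255 = 255 - 24644/255 ≈ 255 - 96.643 = 158.357 → 158
G: 255 - (255-21)×(255-116)/255 = 255 - 32526/255 ≈ 255 - 127.553 = 127.447 → 127
B: 255 - (255-112)×(255-1)/255 = 255 - 36322/255 ≈ 255 - 142.439 = 112.561 → 113
= RGB(158, 127, 113)


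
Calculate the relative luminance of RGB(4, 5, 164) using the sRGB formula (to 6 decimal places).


Linearize each channel (sRGB transfer function): c = v/255; c_lin = c/12.92 if c ≤ 0.04045, else ((c+0.055)/1.055)^2.4
  R: 4/255 ≈ 0.015686 ≤ 0.04045 → 0.015686/12.92 ≈ 0.001214
  G: 5/255 ≈ 0.019608 ≤ 0.04045 → 0.019608/12.92 ≈ 0.001518
  B: 164/255 ≈ 0.643137 > 0.04045 → ((0.643137+0.055)/1.055)^2.4 ≈ 0.371238
R_lin = 0.001214, G_lin = 0.001518, B_lin = 0.371238
L = 0.2126×R + 0.7152×G + 0.0722×B
L = 0.2126×0.001214 + 0.7152×0.001518 + 0.0722×0.371238
L ≈ 0.028147


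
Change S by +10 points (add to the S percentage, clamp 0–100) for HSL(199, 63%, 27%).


Original S = 63%
Adjustment = +10 percentage points
New S = 63 + (10) = 73
Clamp to [0, 100] → 73
= HSL(199°, 73%, 27%)


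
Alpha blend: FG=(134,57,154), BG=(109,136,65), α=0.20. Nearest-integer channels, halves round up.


C = α×F + (1-α)×B, with 1-α = 0.80
R: 0.20×134 + 0.80×109 = 26.80 + 87.20 = 114.00 → 114
G: 0.20×57 + 0.80×136 = 11.40 + 108.80 = 120.20 → 120
B: 0.20×154 + 0.80×65 = 30.80 + 52.00 = 82.80 → 83
= RGB(114, 120, 83)


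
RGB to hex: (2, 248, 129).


R = 2 → 02 (hex)
G = 248 → F8 (hex)
B = 129 → 81 (hex)
Hex = #02F881


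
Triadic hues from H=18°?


Triadic: equally spaced at 120° intervals
H1 = 18°
H2 = (18 + 120) mod 360 = 138°
H3 = (18 + 240) mod 360 = 258°
Triadic = 18°, 138°, 258°


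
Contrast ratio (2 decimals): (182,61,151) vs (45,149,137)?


Linearize each sRGB channel c=v/255: c/12.92 if c ≤ 0.04045 else ((c+0.055)/1.055)^2.4
L = 0.2126×R_lin + 0.7152×G_lin + 0.0722×B_lin
Color 1 (182,61,151):
  R=182: 182/255≈0.7137 > 0.04045 → ((0.7137+0.055)/1.055)^2.4 ≈ 0.46778
  G=61: 61/255≈0.2392 > 0.04045 → ((0.2392+0.055)/1.055)^2.4 ≈ 0.04667
  B=151: 151/255≈0.5922 > 0.04045 → ((0.5922+0.055)/1.055)^2.4 ≈ 0.30947
  L1 = 0.2126×0.46778 + 0.7152×0.04667 + 0.0722×0.30947 ≈ 0.15517
Color 2 (45,149,137):
  R=45: 45/255≈0.1765 > 0.04045 → ((0.1765+0.055)/1.055)^2.4 ≈ 0.02624
  G=149: 149/255≈0.5843 > 0.04045 → ((0.5843+0.055)/1.055)^2.4 ≈ 0.30054
  B=137: 137/255≈0.5373 > 0.04045 → ((0.5373+0.055)/1.055)^2.4 ≈ 0.25016
  L2 = 0.2126×0.02624 + 0.7152×0.30054 + 0.0722×0.25016 ≈ 0.23859
Lighter = 0.23859, Darker = 0.15517
Ratio = (L_lighter + 0.05) / (L_darker + 0.05)
Ratio = (0.23859 + 0.05) / (0.15517 + 0.05) = 0.28859 / 0.20517 ≈ 1.4066
Ratio ≈ 1.41:1


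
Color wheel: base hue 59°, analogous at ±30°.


Base hue: 59°
Left analog: (59 - 30) mod 360 = 29°
Right analog: (59 + 30) mod 360 = 89°
Analogous hues = 29° and 89°


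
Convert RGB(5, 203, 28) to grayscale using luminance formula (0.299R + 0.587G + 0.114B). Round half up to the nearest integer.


Gray = 0.299×R + 0.587×G + 0.114×B
Gray = 0.299×5 + 0.587×203 + 0.114×28
Gray = 1.495 + 119.161 + 3.192
Gray = 123.848 → round half up → 124
Gray = 124


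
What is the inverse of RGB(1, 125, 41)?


Invert: (255-R, 255-G, 255-B)
R: 255-1 = 254
G: 255-125 = 130
B: 255-41 = 214
= RGB(254, 130, 214)


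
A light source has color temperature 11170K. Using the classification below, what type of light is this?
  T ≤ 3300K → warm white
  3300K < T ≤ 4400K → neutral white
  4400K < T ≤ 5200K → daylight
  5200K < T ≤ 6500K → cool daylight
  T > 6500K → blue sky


Temperature: 11170K
11170K > 6500K → blue sky
Classification: blue sky


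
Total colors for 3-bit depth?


Colors = 2^bits = 2^3
= 8 colors


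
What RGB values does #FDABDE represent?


FD → 253 (R)
AB → 171 (G)
DE → 222 (B)
= RGB(253, 171, 222)


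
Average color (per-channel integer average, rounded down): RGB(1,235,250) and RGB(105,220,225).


Midpoint: each channel = ⌊(C₁+C₂)/2⌋
R: ⌊(1+105)/2⌋ = 53
G: ⌊(235+220)/2⌋ = 227
B: ⌊(250+225)/2⌋ = 237
= RGB(53, 227, 237)


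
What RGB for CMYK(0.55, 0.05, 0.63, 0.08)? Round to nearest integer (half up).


R = 255 × (1-C) × (1-K) = 255 × 0.45 × 0.92 = 105.57 → 106
G = 255 × (1-M) × (1-K) = 255 × 0.95 × 0.92 = 222.87 → 223
B = 255 × (1-Y) × (1-K) = 255 × 0.37 × 0.92 = 86.802 → 87
= RGB(106, 223, 87)


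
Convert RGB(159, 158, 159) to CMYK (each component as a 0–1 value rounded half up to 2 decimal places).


R'=159/255≈0.6235, G'=158/255≈0.6196, B'=159/255≈0.6235
K = 1 - max(R',G',B') = 1 - 159/255 = 96/255 = 0.37647… → 0.38
(1-R'-K)/(1-K) simplifies to (max-R)/max with max = 159:
C = (159-159)/159 = 0/159 = 0 → 0.00
M = (159-158)/159 = 1/159 = 0.00628… → 0.01
Y = (159-159)/159 = 0/159 = 0 → 0.00
= CMYK(0.00, 0.01, 0.00, 0.38)


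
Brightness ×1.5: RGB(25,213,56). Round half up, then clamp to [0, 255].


Multiply each channel by 1.5, round half up, clamp to [0, 255]
R: 25×1.5 = 37.5 → round → 38
G: 213×1.5 = 319.5 → round → 320 → clamp → 255
B: 56×1.5 = 84
= RGB(38, 255, 84)


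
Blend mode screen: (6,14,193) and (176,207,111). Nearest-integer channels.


Screen: C = 255 - (255-A)×(255-B)/255, rounded to nearest integer
R: 255 - (255-6)×(255-176)/255 = 255 - 19671/255 ≈ 255 - 77.141 = 177.859 → 178
G: 255 - (255-14)×(255-207)/255 = 255 - 11568/255 ≈ 255 - 45.365 = 209.635 → 210
B: 255 - (255-193)×(255-111)/255 = 255 - 8928/255 ≈ 255 - 35.012 = 219.988 → 220
= RGB(178, 210, 220)


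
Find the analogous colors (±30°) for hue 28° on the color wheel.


Base hue: 28°
Left analog: (28 - 30) mod 360 = 358°
Right analog: (28 + 30) mod 360 = 58°
Analogous hues = 358° and 58°


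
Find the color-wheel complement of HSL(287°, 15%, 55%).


Complement = opposite side of color wheel = hue + 180°
H' = (287 + 180) mod 360 = 107°
S and L unchanged.
= HSL(107°, 15%, 55%)


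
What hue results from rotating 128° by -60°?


New hue = (H + rotation) mod 360
New hue = (128 -60) mod 360
= 68 mod 360
= 68°


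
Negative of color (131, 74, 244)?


Invert: (255-R, 255-G, 255-B)
R: 255-131 = 124
G: 255-74 = 181
B: 255-244 = 11
= RGB(124, 181, 11)


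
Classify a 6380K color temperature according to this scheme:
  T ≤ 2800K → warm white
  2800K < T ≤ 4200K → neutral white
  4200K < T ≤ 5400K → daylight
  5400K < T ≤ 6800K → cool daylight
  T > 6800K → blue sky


Temperature: 6380K
5400K < 6380K ≤ 6800K → cool daylight
Classification: cool daylight


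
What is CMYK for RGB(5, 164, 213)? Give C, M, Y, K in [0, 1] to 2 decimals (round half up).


R'=5/255≈0.0196, G'=164/255≈0.6431, B'=213/255≈0.8353
K = 1 - max(R',G',B') = 1 - 213/255 = 42/255 = 0.16470… → 0.16
(1-R'-K)/(1-K) simplifies to (max-R)/max with max = 213:
C = (213-5)/213 = 208/213 = 0.97652… → 0.98
M = (213-164)/213 = 49/213 = 0.23004… → 0.23
Y = (213-213)/213 = 0/213 = 0 → 0.00
= CMYK(0.98, 0.23, 0.00, 0.16)


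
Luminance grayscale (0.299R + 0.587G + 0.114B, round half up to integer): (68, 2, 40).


Gray = 0.299×R + 0.587×G + 0.114×B
Gray = 0.299×68 + 0.587×2 + 0.114×40
Gray = 20.332 + 1.174 + 4.560
Gray = 26.066 → round half up → 26
Gray = 26


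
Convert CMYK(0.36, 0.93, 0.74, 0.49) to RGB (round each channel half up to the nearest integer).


R = 255 × (1-C) × (1-K) = 255 × 0.64 × 0.51 = 83.232 → 83
G = 255 × (1-M) × (1-K) = 255 × 0.07 × 0.51 = 9.1035 → 9
B = 255 × (1-Y) × (1-K) = 255 × 0.26 × 0.51 = 33.813 → 34
= RGB(83, 9, 34)


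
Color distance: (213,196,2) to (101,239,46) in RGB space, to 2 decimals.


d = √[(R₁-R₂)² + (G₁-G₂)² + (B₁-B₂)²]
d = √[(213-101)² + (196-239)² + (2-46)²]
d = √[12544 + 1849 + 1936]
d = √16329
d ≈ 127.78


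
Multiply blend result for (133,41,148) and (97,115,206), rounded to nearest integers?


Multiply: C = A×B/255, rounded to nearest integer
R: 133×97/255 = 12901/255 ≈ 50.592 → 51
G: 41×115/255 = 4715/255 ≈ 18.490 → 18
B: 148×206/255 = 30488/255 ≈ 119.561 → 120
= RGB(51, 18, 120)


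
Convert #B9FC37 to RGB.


B9 → 185 (R)
FC → 252 (G)
37 → 55 (B)
= RGB(185, 252, 55)


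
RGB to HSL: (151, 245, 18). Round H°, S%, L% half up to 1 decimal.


Normalize: R'=151/255≈0.5922, G'=245/255≈0.9608, B'=18/255≈0.0706
Max=245/255, Min=18/255, Δ=Max-Min=227/255
L = (Max+Min)/2 = (245+18)/510 = 263/510 = 0.51568… → L = 51.6%
L > 0.5 → S = Δ/(2-Max-Min) = 227/(510-245-18) = 227/247 = 0.91902… → S = 91.9%
(the 1/255 factors cancel in S and H, so raw channel differences can be used)
Max is G' → H = 60 × ((B-R)/Δ + 2) = 60 × ((18-151)/227 + 2)
  -133/227 + 2 = -0.5859… + 2 = 1.4140…
  H = 60 × 1.4140… = 84.845…° → H = 84.8°
= HSL(84.8°, 91.9%, 51.6%)


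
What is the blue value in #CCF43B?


Color: #CCF43B
R = CC = 204
G = F4 = 244
B = 3B = 59
Blue = 59


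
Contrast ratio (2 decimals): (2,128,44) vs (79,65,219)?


Linearize each sRGB channel c=v/255: c/12.92 if c ≤ 0.04045 else ((c+0.055)/1.055)^2.4
L = 0.2126×R_lin + 0.7152×G_lin + 0.0722×B_lin
Color 1 (2,128,44):
  R=2: 2/255≈0.0078 ≤ 0.04045 → 0.0078/12.92 ≈ 0.00061
  G=128: 128/255≈0.5020 > 0.04045 → ((0.5020+0.055)/1.055)^2.4 ≈ 0.21586
  B=44: 44/255≈0.1725 > 0.04045 → ((0.1725+0.055)/1.055)^2.4 ≈ 0.02519
  L1 = 0.2126×0.00061 + 0.7152×0.21586 + 0.0722×0.02519 ≈ 0.15633
Color 2 (79,65,219):
  R=79: 79/255≈0.3098 > 0.04045 → ((0.3098+0.055)/1.055)^2.4 ≈ 0.07819
  G=65: 65/255≈0.2549 > 0.04045 → ((0.2549+0.055)/1.055)^2.4 ≈ 0.05286
  B=219: 219/255≈0.8588 > 0.04045 → ((0.8588+0.055)/1.055)^2.4 ≈ 0.70838
  L2 = 0.2126×0.07819 + 0.7152×0.05286 + 0.0722×0.70838 ≈ 0.10557
Lighter = 0.15633, Darker = 0.10557
Ratio = (L_lighter + 0.05) / (L_darker + 0.05)
Ratio = (0.15633 + 0.05) / (0.10557 + 0.05) = 0.20633 / 0.15557 ≈ 1.3263
Ratio ≈ 1.33:1


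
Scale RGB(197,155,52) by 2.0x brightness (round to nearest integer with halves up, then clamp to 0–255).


Multiply each channel by 2.0, round half up, clamp to [0, 255]
R: 197×2.0 = 394 → clamp → 255
G: 155×2.0 = 310 → clamp → 255
B: 52×2.0 = 104
= RGB(255, 255, 104)


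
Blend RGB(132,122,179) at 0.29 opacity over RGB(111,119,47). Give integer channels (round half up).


C = α×F + (1-α)×B, with 1-α = 0.71
R: 0.29×132 + 0.71×111 = 38.28 + 78.81 = 117.09 → 117
G: 0.29×122 + 0.71×119 = 35.38 + 84.49 = 119.87 → 120
B: 0.29×179 + 0.71×47 = 51.91 + 33.37 = 85.28 → 85
= RGB(117, 120, 85)


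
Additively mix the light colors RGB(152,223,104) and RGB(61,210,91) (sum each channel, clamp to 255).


Additive: each channel = min(255, C₁+C₂)
R: 152+61 = 213 → 213
G: 223+210 = 433 → 255
B: 104+91 = 195 → 195
= RGB(213, 255, 195)


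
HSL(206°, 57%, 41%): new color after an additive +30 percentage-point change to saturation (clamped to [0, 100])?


Original S = 57%
Adjustment = +30 percentage points
New S = 57 + (30) = 87
Clamp to [0, 100] → 87
= HSL(206°, 87%, 41%)


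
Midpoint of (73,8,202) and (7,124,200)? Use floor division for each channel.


Midpoint: each channel = ⌊(C₁+C₂)/2⌋
R: ⌊(73+7)/2⌋ = 40
G: ⌊(8+124)/2⌋ = 66
B: ⌊(202+200)/2⌋ = 201
= RGB(40, 66, 201)


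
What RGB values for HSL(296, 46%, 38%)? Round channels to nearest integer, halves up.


H=296°, S=0.46, L=0.38
C = (1-|2L-1|)×S = (1-|-0.24|)×0.46 = 0.3496
H' = H/60 = 296/60 ≈ 4.9333; X = C×(1-|H' mod 2 - 1|) ≈ 0.3263
m = L - C/2 = 0.38 - 0.1748 = 0.2052
Sector ⌊H'⌋ = 4 → (R',G',B') = (≈0.3263, 0.0, 0.3496)
RGB = ((R'+m)×255, (G'+m)×255, (B'+m)×255) = (135.5308, 52.326, 141.474)
Round half up → RGB(136, 52, 141)


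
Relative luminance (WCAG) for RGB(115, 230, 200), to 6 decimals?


Linearize each channel (sRGB transfer function): c = v/255; c_lin = c/12.92 if c ≤ 0.04045, else ((c+0.055)/1.055)^2.4
  R: 115/255 ≈ 0.450980 > 0.04045 → ((0.450980+0.055)/1.055)^2.4 ≈ 0.171441
  G: 230/255 ≈ 0.901961 > 0.04045 → ((0.901961+0.055)/1.055)^2.4 ≈ 0.791298
  B: 200/255 ≈ 0.784314 > 0.04045 → ((0.784314+0.055)/1.055)^2.4 ≈ 0.577580
R_lin = 0.171441, G_lin = 0.791298, B_lin = 0.577580
L = 0.2126×R + 0.7152×G + 0.0722×B
L = 0.2126×0.171441 + 0.7152×0.791298 + 0.0722×0.577580
L ≈ 0.644086


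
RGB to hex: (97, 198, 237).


R = 97 → 61 (hex)
G = 198 → C6 (hex)
B = 237 → ED (hex)
Hex = #61C6ED


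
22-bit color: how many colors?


Colors = 2^bits = 2^22
= 4,194,304 colors


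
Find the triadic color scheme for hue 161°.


Triadic: equally spaced at 120° intervals
H1 = 161°
H2 = (161 + 120) mod 360 = 281°
H3 = (161 + 240) mod 360 = 41°
Triadic = 161°, 281°, 41°


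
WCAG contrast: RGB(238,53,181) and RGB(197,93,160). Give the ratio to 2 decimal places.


Linearize each sRGB channel c=v/255: c/12.92 if c ≤ 0.04045 else ((c+0.055)/1.055)^2.4
L = 0.2126×R_lin + 0.7152×G_lin + 0.0722×B_lin
Color 1 (238,53,181):
  R=238: 238/255≈0.9333 > 0.04045 → ((0.9333+0.055)/1.055)^2.4 ≈ 0.85499
  G=53: 53/255≈0.2078 > 0.04045 → ((0.2078+0.055)/1.055)^2.4 ≈ 0.03560
  B=181: 181/255≈0.7098 > 0.04045 → ((0.7098+0.055)/1.055)^2.4 ≈ 0.46208
  L1 = 0.2126×0.85499 + 0.7152×0.03560 + 0.0722×0.46208 ≈ 0.24060
Color 2 (197,93,160):
  R=197: 197/255≈0.7725 > 0.04045 → ((0.7725+0.055)/1.055)^2.4 ≈ 0.55834
  G=93: 93/255≈0.3647 > 0.04045 → ((0.3647+0.055)/1.055)^2.4 ≈ 0.10946
  B=160: 160/255≈0.6275 > 0.04045 → ((0.6275+0.055)/1.055)^2.4 ≈ 0.35153
  L2 = 0.2126×0.55834 + 0.7152×0.10946 + 0.0722×0.35153 ≈ 0.22237
Lighter = 0.24060, Darker = 0.22237
Ratio = (L_lighter + 0.05) / (L_darker + 0.05)
Ratio = (0.24060 + 0.05) / (0.22237 + 0.05) = 0.29060 / 0.27237 ≈ 1.0669
Ratio ≈ 1.07:1


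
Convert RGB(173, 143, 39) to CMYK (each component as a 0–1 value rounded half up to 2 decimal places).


R'=173/255≈0.6784, G'=143/255≈0.5608, B'=39/255≈0.1529
K = 1 - max(R',G',B') = 1 - 173/255 = 82/255 = 0.32156… → 0.32
(1-R'-K)/(1-K) simplifies to (max-R)/max with max = 173:
C = (173-173)/173 = 0/173 = 0 → 0.00
M = (173-143)/173 = 30/173 = 0.17341… → 0.17
Y = (173-39)/173 = 134/173 = 0.77456… → 0.77
= CMYK(0.00, 0.17, 0.77, 0.32)


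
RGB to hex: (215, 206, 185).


R = 215 → D7 (hex)
G = 206 → CE (hex)
B = 185 → B9 (hex)
Hex = #D7CEB9


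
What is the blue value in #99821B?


Color: #99821B
R = 99 = 153
G = 82 = 130
B = 1B = 27
Blue = 27


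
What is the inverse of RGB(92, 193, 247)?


Invert: (255-R, 255-G, 255-B)
R: 255-92 = 163
G: 255-193 = 62
B: 255-247 = 8
= RGB(163, 62, 8)


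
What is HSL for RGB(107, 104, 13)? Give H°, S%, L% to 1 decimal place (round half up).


Normalize: R'=107/255≈0.4196, G'=104/255≈0.4078, B'=13/255≈0.0510
Max=107/255, Min=13/255, Δ=Max-Min=94/255
L = (Max+Min)/2 = (107+13)/510 = 120/510 = 0.23529… → L = 23.5%
L ≤ 0.5 → S = Δ/(Max+Min) = 94/(107+13) = 94/120 = 0.78333… → S = 78.3%
(the 1/255 factors cancel in S and H, so raw channel differences can be used)
Max is R' → H = 60 × (((G-B)/Δ) mod 6) = 60 × (((104-13)/94) mod 6)
  91/94 = 0.9680…
  H = 60 × 0.9680… = 58.085…° → H = 58.1°
= HSL(58.1°, 78.3%, 23.5%)


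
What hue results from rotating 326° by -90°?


New hue = (H + rotation) mod 360
New hue = (326 -90) mod 360
= 236 mod 360
= 236°


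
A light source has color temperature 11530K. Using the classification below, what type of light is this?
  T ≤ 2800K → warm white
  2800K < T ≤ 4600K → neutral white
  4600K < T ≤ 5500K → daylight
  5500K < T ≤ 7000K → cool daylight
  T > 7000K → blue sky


Temperature: 11530K
11530K > 7000K → blue sky
Classification: blue sky


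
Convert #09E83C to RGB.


09 → 9 (R)
E8 → 232 (G)
3C → 60 (B)
= RGB(9, 232, 60)


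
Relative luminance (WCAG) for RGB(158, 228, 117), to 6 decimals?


Linearize each channel (sRGB transfer function): c = v/255; c_lin = c/12.92 if c ≤ 0.04045, else ((c+0.055)/1.055)^2.4
  R: 158/255 ≈ 0.619608 > 0.04045 → ((0.619608+0.055)/1.055)^2.4 ≈ 0.341914
  G: 228/255 ≈ 0.894118 > 0.04045 → ((0.894118+0.055)/1.055)^2.4 ≈ 0.775822
  B: 117/255 ≈ 0.458824 > 0.04045 → ((0.458824+0.055)/1.055)^2.4 ≈ 0.177888
R_lin = 0.341914, G_lin = 0.775822, B_lin = 0.177888
L = 0.2126×R + 0.7152×G + 0.0722×B
L = 0.2126×0.341914 + 0.7152×0.775822 + 0.0722×0.177888
L ≈ 0.640403


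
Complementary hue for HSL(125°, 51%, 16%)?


Complement = opposite side of color wheel = hue + 180°
H' = (125 + 180) mod 360 = 305°
S and L unchanged.
= HSL(305°, 51%, 16%)


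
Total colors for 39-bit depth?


Colors = 2^bits = 2^39
= 549,755,813,888 colors


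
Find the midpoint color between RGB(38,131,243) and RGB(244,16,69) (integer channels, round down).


Midpoint: each channel = ⌊(C₁+C₂)/2⌋
R: ⌊(38+244)/2⌋ = 141
G: ⌊(131+16)/2⌋ = 73
B: ⌊(243+69)/2⌋ = 156
= RGB(141, 73, 156)


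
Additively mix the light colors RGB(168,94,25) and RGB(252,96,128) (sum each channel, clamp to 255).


Additive: each channel = min(255, C₁+C₂)
R: 168+252 = 420 → 255
G: 94+96 = 190 → 190
B: 25+128 = 153 → 153
= RGB(255, 190, 153)


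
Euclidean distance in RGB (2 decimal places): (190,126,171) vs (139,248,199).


d = √[(R₁-R₂)² + (G₁-G₂)² + (B₁-B₂)²]
d = √[(190-139)² + (126-248)² + (171-199)²]
d = √[2601 + 14884 + 784]
d = √18269
d ≈ 135.16


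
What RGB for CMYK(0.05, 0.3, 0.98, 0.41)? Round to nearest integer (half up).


R = 255 × (1-C) × (1-K) = 255 × 0.95 × 0.59 = 142.9275 → 143
G = 255 × (1-M) × (1-K) = 255 × 0.70 × 0.59 = 105.315 → 105
B = 255 × (1-Y) × (1-K) = 255 × 0.02 × 0.59 = 3.009 → 3
= RGB(143, 105, 3)


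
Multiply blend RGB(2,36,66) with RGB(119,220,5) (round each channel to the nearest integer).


Multiply: C = A×B/255, rounded to nearest integer
R: 2×119/255 = 238/255 ≈ 0.933 → 1
G: 36×220/255 = 7920/255 ≈ 31.059 → 31
B: 66×5/255 = 330/255 ≈ 1.294 → 1
= RGB(1, 31, 1)


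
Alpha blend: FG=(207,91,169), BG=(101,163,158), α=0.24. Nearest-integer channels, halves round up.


C = α×F + (1-α)×B, with 1-α = 0.76
R: 0.24×207 + 0.76×101 = 49.68 + 76.76 = 126.44 → 126
G: 0.24×91 + 0.76×163 = 21.84 + 123.88 = 145.72 → 146
B: 0.24×169 + 0.76×158 = 40.56 + 120.08 = 160.64 → 161
= RGB(126, 146, 161)


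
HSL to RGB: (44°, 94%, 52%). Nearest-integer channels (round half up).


H=44°, S=0.94, L=0.52
C = (1-|2L-1|)×S = (1-|0.04|)×0.94 = 0.9024
H' = H/60 = 44/60 ≈ 0.7333; X = C×(1-|H' mod 2 - 1|) = 0.66176
m = L - C/2 = 0.52 - 0.4512 = 0.0688
Sector ⌊H'⌋ = 0 → (R',G',B') = (0.9024, 0.66176, 0.0)
RGB = ((R'+m)×255, (G'+m)×255, (B'+m)×255) = (247.656, 186.2928, 17.544)
Round half up → RGB(248, 186, 18)


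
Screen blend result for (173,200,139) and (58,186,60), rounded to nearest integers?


Screen: C = 255 - (255-A)×(255-B)/255, rounded to nearest integer
R: 255 - (255-173)×(255-58)/255 = 255 - 16154/255 ≈ 255 - 63.349 = 191.651 → 192
G: 255 - (255-200)×(255-186)/255 = 255 - 3795/255 ≈ 255 - 14.882 = 240.118 → 240
B: 255 - (255-139)×(255-60)/255 = 255 - 22620/255 ≈ 255 - 88.706 = 166.294 → 166
= RGB(192, 240, 166)


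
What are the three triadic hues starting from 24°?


Triadic: equally spaced at 120° intervals
H1 = 24°
H2 = (24 + 120) mod 360 = 144°
H3 = (24 + 240) mod 360 = 264°
Triadic = 24°, 144°, 264°


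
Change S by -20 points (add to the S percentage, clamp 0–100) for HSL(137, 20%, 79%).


Original S = 20%
Adjustment = -20 percentage points
New S = 20 + (-20) = 0
Clamp to [0, 100] → 0
= HSL(137°, 0%, 79%)


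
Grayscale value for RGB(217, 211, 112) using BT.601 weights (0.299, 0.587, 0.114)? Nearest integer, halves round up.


Gray = 0.299×R + 0.587×G + 0.114×B
Gray = 0.299×217 + 0.587×211 + 0.114×112
Gray = 64.883 + 123.857 + 12.768
Gray = 201.508 → round half up → 202
Gray = 202


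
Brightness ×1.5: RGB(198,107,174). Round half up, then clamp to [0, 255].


Multiply each channel by 1.5, round half up, clamp to [0, 255]
R: 198×1.5 = 297 → clamp → 255
G: 107×1.5 = 160.5 → round → 161
B: 174×1.5 = 261 → clamp → 255
= RGB(255, 161, 255)


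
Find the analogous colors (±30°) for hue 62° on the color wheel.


Base hue: 62°
Left analog: (62 - 30) mod 360 = 32°
Right analog: (62 + 30) mod 360 = 92°
Analogous hues = 32° and 92°


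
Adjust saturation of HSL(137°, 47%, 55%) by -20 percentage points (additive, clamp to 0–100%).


Original S = 47%
Adjustment = -20 percentage points
New S = 47 + (-20) = 27
Clamp to [0, 100] → 27
= HSL(137°, 27%, 55%)


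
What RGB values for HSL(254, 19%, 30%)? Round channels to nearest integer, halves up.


H=254°, S=0.19, L=0.30
C = (1-|2L-1|)×S = (1-|-0.40|)×0.19 = 0.114
H' = H/60 = 254/60 ≈ 4.2333; X = C×(1-|H' mod 2 - 1|) = 0.0266
m = L - C/2 = 0.30 - 0.057 = 0.243
Sector ⌊H'⌋ = 4 → (R',G',B') = (0.0266, 0.0, 0.114)
RGB = ((R'+m)×255, (G'+m)×255, (B'+m)×255) = (68.748, 61.965, 91.035)
Round half up → RGB(69, 62, 91)


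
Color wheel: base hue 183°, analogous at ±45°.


Base hue: 183°
Left analog: (183 - 45) mod 360 = 138°
Right analog: (183 + 45) mod 360 = 228°
Analogous hues = 138° and 228°


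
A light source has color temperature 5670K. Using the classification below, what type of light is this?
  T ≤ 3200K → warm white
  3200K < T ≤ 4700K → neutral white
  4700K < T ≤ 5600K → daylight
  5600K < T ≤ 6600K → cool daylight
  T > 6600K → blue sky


Temperature: 5670K
5600K < 5670K ≤ 6600K → cool daylight
Classification: cool daylight


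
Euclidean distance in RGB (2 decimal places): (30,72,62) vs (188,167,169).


d = √[(R₁-R₂)² + (G₁-G₂)² + (B₁-B₂)²]
d = √[(30-188)² + (72-167)² + (62-169)²]
d = √[24964 + 9025 + 11449]
d = √45438
d ≈ 213.16


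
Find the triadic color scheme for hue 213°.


Triadic: equally spaced at 120° intervals
H1 = 213°
H2 = (213 + 120) mod 360 = 333°
H3 = (213 + 240) mod 360 = 93°
Triadic = 213°, 333°, 93°


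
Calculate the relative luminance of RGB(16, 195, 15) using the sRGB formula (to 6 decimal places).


Linearize each channel (sRGB transfer function): c = v/255; c_lin = c/12.92 if c ≤ 0.04045, else ((c+0.055)/1.055)^2.4
  R: 16/255 ≈ 0.062745 > 0.04045 → ((0.062745+0.055)/1.055)^2.4 ≈ 0.005182
  G: 195/255 ≈ 0.764706 > 0.04045 → ((0.764706+0.055)/1.055)^2.4 ≈ 0.545724
  B: 15/255 ≈ 0.058824 > 0.04045 → ((0.058824+0.055)/1.055)^2.4 ≈ 0.004777
R_lin = 0.005182, G_lin = 0.545724, B_lin = 0.004777
L = 0.2126×R + 0.7152×G + 0.0722×B
L = 0.2126×0.005182 + 0.7152×0.545724 + 0.0722×0.004777
L ≈ 0.391749


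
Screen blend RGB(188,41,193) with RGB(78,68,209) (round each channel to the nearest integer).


Screen: C = 255 - (255-A)×(255-B)/255, rounded to nearest integer
R: 255 - (255-188)×(255-78)/255 = 255 - 11859/255 ≈ 255 - 46.506 = 208.494 → 208
G: 255 - (255-41)×(255-68)/255 = 255 - 40018/255 ≈ 255 - 156.933 = 98.067 → 98
B: 255 - (255-193)×(255-209)/255 = 255 - 2852/255 ≈ 255 - 11.184 = 243.816 → 244
= RGB(208, 98, 244)
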